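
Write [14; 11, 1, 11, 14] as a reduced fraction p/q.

28365/2014

Fold from the inside: start with 14/1.
  11 + 1/14 = 155/14
  1 + 14/155 = 169/155
  11 + 155/169 = 2014/169
  14 + 169/2014 = 28365/2014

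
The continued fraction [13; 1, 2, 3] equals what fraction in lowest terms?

137/10

Fold from the inside: start with 3/1.
  2 + 1/3 = 7/3
  1 + 3/7 = 10/7
  13 + 7/10 = 137/10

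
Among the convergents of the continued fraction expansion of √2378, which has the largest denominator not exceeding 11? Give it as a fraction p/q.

√2378 = [48; 1, 3, 3, 1, 96, …] (period length 5).
Convergents:
  p_0/q_0 = 48/1
  p_1/q_1 = 49/1
  p_2/q_2 = 195/4
  p_3/q_3 = 634/13
q_2 = 4 ≤ 11 < 13 = q_3, so the answer is 195/4.

195/4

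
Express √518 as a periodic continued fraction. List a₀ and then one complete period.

[22; 1, 3, 6, 3, 1, 44]

a₀ = ⌊√518⌋ = 22.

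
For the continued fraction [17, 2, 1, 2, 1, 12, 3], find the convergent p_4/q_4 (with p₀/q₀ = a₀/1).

191/11

Using pₖ = aₖpₖ₋₁ + pₖ₋₂, qₖ = aₖqₖ₋₁ + qₖ₋₂ (with p₋₁=1, p₋₂=0, q₋₁=0, q₋₂=1):
  k=0: a=17, p=17, q=1
  k=1: a=2, p=35, q=2
  k=2: a=1, p=52, q=3
  k=3: a=2, p=139, q=8
  k=4: a=1, p=191, q=11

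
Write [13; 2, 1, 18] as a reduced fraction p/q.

Fold from the inside: start with 18/1.
  1 + 1/18 = 19/18
  2 + 18/19 = 56/19
  13 + 19/56 = 747/56

747/56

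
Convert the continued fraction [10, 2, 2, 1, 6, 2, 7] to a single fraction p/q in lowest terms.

Fold from the inside: start with 7/1.
  2 + 1/7 = 15/7
  6 + 7/15 = 97/15
  1 + 15/97 = 112/97
  2 + 97/112 = 321/112
  2 + 112/321 = 754/321
  10 + 321/754 = 7861/754

7861/754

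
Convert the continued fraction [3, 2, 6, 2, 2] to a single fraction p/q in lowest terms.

Fold from the inside: start with 2/1.
  2 + 1/2 = 5/2
  6 + 2/5 = 32/5
  2 + 5/32 = 69/32
  3 + 32/69 = 239/69

239/69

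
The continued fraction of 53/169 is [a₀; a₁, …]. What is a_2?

5

53 = 0·169 + 53   →  a_0 = 0
169 = 3·53 + 10   →  a_1 = 3
53 = 5·10 + 3   →  a_2 = 5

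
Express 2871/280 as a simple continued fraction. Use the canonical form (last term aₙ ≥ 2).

2871 = 10×280 + 71
280 = 3×71 + 67
71 = 1×67 + 4
67 = 16×4 + 3
4 = 1×3 + 1
3 = 3×1 + 0  (stop)
So 2871/280 = [10; 3, 1, 16, 1, 3].

[10; 3, 1, 16, 1, 3]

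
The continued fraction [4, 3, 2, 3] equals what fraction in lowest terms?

103/24

Fold from the inside: start with 3/1.
  2 + 1/3 = 7/3
  3 + 3/7 = 24/7
  4 + 7/24 = 103/24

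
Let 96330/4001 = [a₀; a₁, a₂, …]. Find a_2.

96330 = 24·4001 + 306   →  a_0 = 24
4001 = 13·306 + 23   →  a_1 = 13
306 = 13·23 + 7   →  a_2 = 13

13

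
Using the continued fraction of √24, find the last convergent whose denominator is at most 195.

485/99

√24 = [4; 1, 8, …] (period length 2).
Convergents:
  p_0/q_0 = 4/1
  p_1/q_1 = 5/1
  p_2/q_2 = 44/9
  p_3/q_3 = 49/10
  p_4/q_4 = 436/89
  p_5/q_5 = 485/99
  p_6/q_6 = 4316/881
q_5 = 99 ≤ 195 < 881 = q_6, so the answer is 485/99.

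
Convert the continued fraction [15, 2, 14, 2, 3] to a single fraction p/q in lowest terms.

Using pₖ = aₖpₖ₋₁ + pₖ₋₂ and qₖ = aₖqₖ₋₁ + qₖ₋₂:
  k=0: a=15, p=15, q=1
  k=1: a=2, p=31, q=2
  k=2: a=14, p=449, q=29
  k=3: a=2, p=929, q=60
  k=4: a=3, p=3236, q=209

3236/209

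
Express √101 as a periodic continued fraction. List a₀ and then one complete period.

a₀ = ⌊√101⌋ = 10.
With m₀=0, d₀=1 and mₖ₊₁ = dₖaₖ − mₖ, dₖ₊₁ = (n − mₖ₊₁²)/dₖ, aₖ₊₁ = ⌊(a₀+mₖ₊₁)/dₖ₊₁⌋:
  k=1: m=10, d=1, a=20
d=1 and a=2a₀=20 at k=1, so the next step gives (m, d) = (10, 1) again — its k=1 value — and the period has length 1.

[10; 20]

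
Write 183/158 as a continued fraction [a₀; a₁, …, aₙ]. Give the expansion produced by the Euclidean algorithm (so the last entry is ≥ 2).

[1; 6, 3, 8]

183 = 1*158 + 25
158 = 6*25 + 8
25 = 3*8 + 1
8 = 8*1 + 0  (stop)
So 183/158 = [1; 6, 3, 8].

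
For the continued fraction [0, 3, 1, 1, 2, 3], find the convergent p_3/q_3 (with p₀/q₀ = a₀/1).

Using pₖ = aₖpₖ₋₁ + pₖ₋₂, qₖ = aₖqₖ₋₁ + qₖ₋₂ (with p₋₁=1, p₋₂=0, q₋₁=0, q₋₂=1):
  k=0: a=0, p=0, q=1
  k=1: a=3, p=1, q=3
  k=2: a=1, p=1, q=4
  k=3: a=1, p=2, q=7

2/7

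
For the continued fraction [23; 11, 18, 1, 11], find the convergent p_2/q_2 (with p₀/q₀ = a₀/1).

Using pₖ = aₖpₖ₋₁ + pₖ₋₂, qₖ = aₖqₖ₋₁ + qₖ₋₂ (with p₋₁=1, p₋₂=0, q₋₁=0, q₋₂=1):
  k=0: a=23, p=23, q=1
  k=1: a=11, p=254, q=11
  k=2: a=18, p=4595, q=199

4595/199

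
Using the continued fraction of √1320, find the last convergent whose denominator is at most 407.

7884/217

√1320 = [36; 3, 72, …] (period length 2).
Convergents:
  p_0/q_0 = 36/1
  p_1/q_1 = 109/3
  p_2/q_2 = 7884/217
  p_3/q_3 = 23761/654
q_2 = 217 ≤ 407 < 654 = q_3, so the answer is 7884/217.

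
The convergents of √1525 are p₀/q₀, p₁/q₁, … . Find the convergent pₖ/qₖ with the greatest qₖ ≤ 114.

1523/39

√1525 = [39; 19, 1, 1, 19, 78, …] (period length 5).
Convergents:
  p_0/q_0 = 39/1
  p_1/q_1 = 742/19
  p_2/q_2 = 781/20
  p_3/q_3 = 1523/39
  p_4/q_4 = 29718/761
q_3 = 39 ≤ 114 < 761 = q_4, so the answer is 1523/39.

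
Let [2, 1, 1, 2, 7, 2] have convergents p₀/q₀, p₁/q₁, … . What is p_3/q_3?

13/5

Using pₖ = aₖpₖ₋₁ + pₖ₋₂, qₖ = aₖqₖ₋₁ + qₖ₋₂ (with p₋₁=1, p₋₂=0, q₋₁=0, q₋₂=1):
  k=0: a=2, p=2, q=1
  k=1: a=1, p=3, q=1
  k=2: a=1, p=5, q=2
  k=3: a=2, p=13, q=5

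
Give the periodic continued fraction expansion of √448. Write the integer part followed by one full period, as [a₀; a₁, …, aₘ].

a₀ = ⌊√448⌋ = 21.
With m₀=0, d₀=1 and mₖ₊₁ = dₖaₖ − mₖ, dₖ₊₁ = (n − mₖ₊₁²)/dₖ, aₖ₊₁ = ⌊(a₀+mₖ₊₁)/dₖ₊₁⌋:
  k=1: m=21, d=7, a=6
  k=2: m=21, d=1, a=42
d=1 and a=2a₀=42 at k=2, so the next step gives (m, d) = (21, 7) again — its k=1 value — and the period has length 2.

[21; 6, 42]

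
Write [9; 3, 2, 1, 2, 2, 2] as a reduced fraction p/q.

1441/155

Fold from the inside: start with 2/1.
  2 + 1/2 = 5/2
  2 + 2/5 = 12/5
  1 + 5/12 = 17/12
  2 + 12/17 = 46/17
  3 + 17/46 = 155/46
  9 + 46/155 = 1441/155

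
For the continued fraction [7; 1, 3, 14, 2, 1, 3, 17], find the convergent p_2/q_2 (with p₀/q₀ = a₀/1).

Using pₖ = aₖpₖ₋₁ + pₖ₋₂, qₖ = aₖqₖ₋₁ + qₖ₋₂ (with p₋₁=1, p₋₂=0, q₋₁=0, q₋₂=1):
  k=0: a=7, p=7, q=1
  k=1: a=1, p=8, q=1
  k=2: a=3, p=31, q=4

31/4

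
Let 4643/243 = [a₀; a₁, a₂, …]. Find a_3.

1

4643 = 19·243 + 26   →  a_0 = 19
243 = 9·26 + 9   →  a_1 = 9
26 = 2·9 + 8   →  a_2 = 2
9 = 1·8 + 1   →  a_3 = 1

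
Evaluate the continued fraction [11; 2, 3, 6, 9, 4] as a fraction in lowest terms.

18931/1656

Using pₖ = aₖpₖ₋₁ + pₖ₋₂ and qₖ = aₖqₖ₋₁ + qₖ₋₂:
  k=0: a=11, p=11, q=1
  k=1: a=2, p=23, q=2
  k=2: a=3, p=80, q=7
  k=3: a=6, p=503, q=44
  k=4: a=9, p=4607, q=403
  k=5: a=4, p=18931, q=1656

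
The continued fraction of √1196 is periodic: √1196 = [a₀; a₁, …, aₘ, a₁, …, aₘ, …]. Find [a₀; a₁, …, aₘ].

a₀ = ⌊√1196⌋ = 34.
With m₀=0, d₀=1 and mₖ₊₁ = dₖaₖ − mₖ, dₖ₊₁ = (n − mₖ₊₁²)/dₖ, aₖ₊₁ = ⌊(a₀+mₖ₊₁)/dₖ₊₁⌋:
  k=1: m=34, d=40, a=1
  k=2: m=6, d=29, a=1
  k=3: m=23, d=23, a=2
  k=4: m=23, d=29, a=1
  k=5: m=6, d=40, a=1
  k=6: m=34, d=1, a=68
d=1 and a=2a₀=68 at k=6, so the next step gives (m, d) = (34, 40) again — its k=1 value — and the period has length 6.

[34; 1, 1, 2, 1, 1, 68]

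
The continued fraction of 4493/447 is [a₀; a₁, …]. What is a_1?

4493 = 10·447 + 23   →  a_0 = 10
447 = 19·23 + 10   →  a_1 = 19

19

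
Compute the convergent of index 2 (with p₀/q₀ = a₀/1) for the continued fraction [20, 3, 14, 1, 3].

Using pₖ = aₖpₖ₋₁ + pₖ₋₂, qₖ = aₖqₖ₋₁ + qₖ₋₂ (with p₋₁=1, p₋₂=0, q₋₁=0, q₋₂=1):
  k=0: a=20, p=20, q=1
  k=1: a=3, p=61, q=3
  k=2: a=14, p=874, q=43

874/43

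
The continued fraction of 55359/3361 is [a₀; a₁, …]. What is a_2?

8

55359 = 16·3361 + 1583   →  a_0 = 16
3361 = 2·1583 + 195   →  a_1 = 2
1583 = 8·195 + 23   →  a_2 = 8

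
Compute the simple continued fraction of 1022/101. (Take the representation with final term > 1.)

1022 = 10*101 + 12
101 = 8*12 + 5
12 = 2*5 + 2
5 = 2*2 + 1
2 = 2*1 + 0  (stop)
So 1022/101 = [10; 8, 2, 2, 2].

[10; 8, 2, 2, 2]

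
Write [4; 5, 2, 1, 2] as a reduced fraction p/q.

Fold from the inside: start with 2/1.
  1 + 1/2 = 3/2
  2 + 2/3 = 8/3
  5 + 3/8 = 43/8
  4 + 8/43 = 180/43

180/43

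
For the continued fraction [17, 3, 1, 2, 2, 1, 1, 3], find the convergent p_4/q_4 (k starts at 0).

Using pₖ = aₖpₖ₋₁ + pₖ₋₂, qₖ = aₖqₖ₋₁ + qₖ₋₂ (with p₋₁=1, p₋₂=0, q₋₁=0, q₋₂=1):
  k=0: a=17, p=17, q=1
  k=1: a=3, p=52, q=3
  k=2: a=1, p=69, q=4
  k=3: a=2, p=190, q=11
  k=4: a=2, p=449, q=26

449/26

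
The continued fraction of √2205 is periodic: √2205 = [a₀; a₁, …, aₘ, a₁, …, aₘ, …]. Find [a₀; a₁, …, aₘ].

a₀ = ⌊√2205⌋ = 46.

[46; 1, 22, 2, 22, 1, 92]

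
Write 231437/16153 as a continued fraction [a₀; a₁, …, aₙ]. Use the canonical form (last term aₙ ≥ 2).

231437 = 14*16153 + 5295
16153 = 3*5295 + 268
5295 = 19*268 + 203
268 = 1*203 + 65
203 = 3*65 + 8
65 = 8*8 + 1
8 = 8*1 + 0  (stop)
So 231437/16153 = [14; 3, 19, 1, 3, 8, 8].

[14; 3, 19, 1, 3, 8, 8]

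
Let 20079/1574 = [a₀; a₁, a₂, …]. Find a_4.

20079 = 12·1574 + 1191   →  a_0 = 12
1574 = 1·1191 + 383   →  a_1 = 1
1191 = 3·383 + 42   →  a_2 = 3
383 = 9·42 + 5   →  a_3 = 9
42 = 8·5 + 2   →  a_4 = 8

8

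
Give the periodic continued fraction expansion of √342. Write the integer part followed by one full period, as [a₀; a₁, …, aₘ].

[18; 2, 36]

a₀ = ⌊√342⌋ = 18.
With m₀=0, d₀=1 and mₖ₊₁ = dₖaₖ − mₖ, dₖ₊₁ = (n − mₖ₊₁²)/dₖ, aₖ₊₁ = ⌊(a₀+mₖ₊₁)/dₖ₊₁⌋:
  k=1: m=18, d=18, a=2
  k=2: m=18, d=1, a=36
d=1 and a=2a₀=36 at k=2, so the next step gives (m, d) = (18, 18) again — its k=1 value — and the period has length 2.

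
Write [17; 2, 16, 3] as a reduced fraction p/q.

1766/101

Fold from the inside: start with 3/1.
  16 + 1/3 = 49/3
  2 + 3/49 = 101/49
  17 + 49/101 = 1766/101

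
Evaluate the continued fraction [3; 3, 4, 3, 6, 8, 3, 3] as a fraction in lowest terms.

Using pₖ = aₖpₖ₋₁ + pₖ₋₂ and qₖ = aₖqₖ₋₁ + qₖ₋₂:
  k=0: a=3, p=3, q=1
  k=1: a=3, p=10, q=3
  k=2: a=4, p=43, q=13
  k=3: a=3, p=139, q=42
  k=4: a=6, p=877, q=265
  k=5: a=8, p=7155, q=2162
  k=6: a=3, p=22342, q=6751
  k=7: a=3, p=74181, q=22415

74181/22415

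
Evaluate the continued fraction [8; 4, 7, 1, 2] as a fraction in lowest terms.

Using pₖ = aₖpₖ₋₁ + pₖ₋₂ and qₖ = aₖqₖ₋₁ + qₖ₋₂:
  k=0: a=8, p=8, q=1
  k=1: a=4, p=33, q=4
  k=2: a=7, p=239, q=29
  k=3: a=1, p=272, q=33
  k=4: a=2, p=783, q=95

783/95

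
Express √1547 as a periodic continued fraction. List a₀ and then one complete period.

a₀ = ⌊√1547⌋ = 39.
With m₀=0, d₀=1 and mₖ₊₁ = dₖaₖ − mₖ, dₖ₊₁ = (n − mₖ₊₁²)/dₖ, aₖ₊₁ = ⌊(a₀+mₖ₊₁)/dₖ₊₁⌋:
  k=1: m=39, d=26, a=3
  k=2: m=39, d=1, a=78
d=1 and a=2a₀=78 at k=2, so the next step gives (m, d) = (39, 26) again — its k=1 value — and the period has length 2.

[39; 3, 78]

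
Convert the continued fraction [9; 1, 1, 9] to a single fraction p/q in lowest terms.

181/19

Fold from the inside: start with 9/1.
  1 + 1/9 = 10/9
  1 + 9/10 = 19/10
  9 + 10/19 = 181/19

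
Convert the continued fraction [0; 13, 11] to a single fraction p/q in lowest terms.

11/144

Using pₖ = aₖpₖ₋₁ + pₖ₋₂ and qₖ = aₖqₖ₋₁ + qₖ₋₂:
  k=0: a=0, p=0, q=1
  k=1: a=13, p=1, q=13
  k=2: a=11, p=11, q=144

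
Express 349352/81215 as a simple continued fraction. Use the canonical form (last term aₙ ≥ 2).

[4; 3, 3, 6, 14, 3, 14, 2]

349352 = 4×81215 + 24492
81215 = 3×24492 + 7739
24492 = 3×7739 + 1275
7739 = 6×1275 + 89
1275 = 14×89 + 29
89 = 3×29 + 2
29 = 14×2 + 1
2 = 2×1 + 0  (stop)
So 349352/81215 = [4; 3, 3, 6, 14, 3, 14, 2].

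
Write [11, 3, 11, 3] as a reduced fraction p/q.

Using pₖ = aₖpₖ₋₁ + pₖ₋₂ and qₖ = aₖqₖ₋₁ + qₖ₋₂:
  k=0: a=11, p=11, q=1
  k=1: a=3, p=34, q=3
  k=2: a=11, p=385, q=34
  k=3: a=3, p=1189, q=105

1189/105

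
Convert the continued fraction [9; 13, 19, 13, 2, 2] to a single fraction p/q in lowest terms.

151407/16681

Using pₖ = aₖpₖ₋₁ + pₖ₋₂ and qₖ = aₖqₖ₋₁ + qₖ₋₂:
  k=0: a=9, p=9, q=1
  k=1: a=13, p=118, q=13
  k=2: a=19, p=2251, q=248
  k=3: a=13, p=29381, q=3237
  k=4: a=2, p=61013, q=6722
  k=5: a=2, p=151407, q=16681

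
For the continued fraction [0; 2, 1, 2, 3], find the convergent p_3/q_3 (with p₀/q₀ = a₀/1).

3/8

Using pₖ = aₖpₖ₋₁ + pₖ₋₂, qₖ = aₖqₖ₋₁ + qₖ₋₂ (with p₋₁=1, p₋₂=0, q₋₁=0, q₋₂=1):
  k=0: a=0, p=0, q=1
  k=1: a=2, p=1, q=2
  k=2: a=1, p=1, q=3
  k=3: a=2, p=3, q=8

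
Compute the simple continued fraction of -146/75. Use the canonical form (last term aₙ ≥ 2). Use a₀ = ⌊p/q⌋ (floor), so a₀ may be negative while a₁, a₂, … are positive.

[-2; 18, 1, 3]

-146 = -2×75 + 4
75 = 18×4 + 3
4 = 1×3 + 1
3 = 3×1 + 0  (stop)
So -146/75 = [-2; 18, 1, 3].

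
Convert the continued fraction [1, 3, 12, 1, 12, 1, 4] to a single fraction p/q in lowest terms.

Using pₖ = aₖpₖ₋₁ + pₖ₋₂ and qₖ = aₖqₖ₋₁ + qₖ₋₂:
  k=0: a=1, p=1, q=1
  k=1: a=3, p=4, q=3
  k=2: a=12, p=49, q=37
  k=3: a=1, p=53, q=40
  k=4: a=12, p=685, q=517
  k=5: a=1, p=738, q=557
  k=6: a=4, p=3637, q=2745

3637/2745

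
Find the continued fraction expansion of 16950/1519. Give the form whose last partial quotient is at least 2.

16950 = 11·1519 + 241
1519 = 6·241 + 73
241 = 3·73 + 22
73 = 3·22 + 7
22 = 3·7 + 1
7 = 7·1 + 0  (stop)
So 16950/1519 = [11; 6, 3, 3, 3, 7].

[11; 6, 3, 3, 3, 7]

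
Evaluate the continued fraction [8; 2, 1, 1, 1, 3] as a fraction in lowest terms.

243/29

Fold from the inside: start with 3/1.
  1 + 1/3 = 4/3
  1 + 3/4 = 7/4
  1 + 4/7 = 11/7
  2 + 7/11 = 29/11
  8 + 11/29 = 243/29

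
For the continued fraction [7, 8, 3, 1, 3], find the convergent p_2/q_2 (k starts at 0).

178/25

Using pₖ = aₖpₖ₋₁ + pₖ₋₂, qₖ = aₖqₖ₋₁ + qₖ₋₂ (with p₋₁=1, p₋₂=0, q₋₁=0, q₋₂=1):
  k=0: a=7, p=7, q=1
  k=1: a=8, p=57, q=8
  k=2: a=3, p=178, q=25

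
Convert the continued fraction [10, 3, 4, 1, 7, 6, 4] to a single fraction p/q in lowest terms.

Fold from the inside: start with 4/1.
  6 + 1/4 = 25/4
  7 + 4/25 = 179/25
  1 + 25/179 = 204/179
  4 + 179/204 = 995/204
  3 + 204/995 = 3189/995
  10 + 995/3189 = 32885/3189

32885/3189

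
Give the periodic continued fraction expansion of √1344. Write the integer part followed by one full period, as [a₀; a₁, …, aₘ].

a₀ = ⌊√1344⌋ = 36.
With m₀=0, d₀=1 and mₖ₊₁ = dₖaₖ − mₖ, dₖ₊₁ = (n − mₖ₊₁²)/dₖ, aₖ₊₁ = ⌊(a₀+mₖ₊₁)/dₖ₊₁⌋:
  k=1: m=36, d=48, a=1
  k=2: m=12, d=25, a=1
  k=3: m=13, d=47, a=1
  k=4: m=34, d=4, a=17
  k=5: m=34, d=47, a=1
  k=6: m=13, d=25, a=1
  k=7: m=12, d=48, a=1
  k=8: m=36, d=1, a=72
d=1 and a=2a₀=72 at k=8, so the next step gives (m, d) = (36, 48) again — its k=1 value — and the period has length 8.

[36; 1, 1, 1, 17, 1, 1, 1, 72]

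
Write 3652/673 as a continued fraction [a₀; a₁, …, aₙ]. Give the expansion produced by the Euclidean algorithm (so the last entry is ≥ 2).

3652 = 5·673 + 287
673 = 2·287 + 99
287 = 2·99 + 89
99 = 1·89 + 10
89 = 8·10 + 9
10 = 1·9 + 1
9 = 9·1 + 0  (stop)
So 3652/673 = [5; 2, 2, 1, 8, 1, 9].

[5; 2, 2, 1, 8, 1, 9]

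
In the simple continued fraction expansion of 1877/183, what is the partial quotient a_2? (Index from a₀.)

1877 = 10·183 + 47   →  a_0 = 10
183 = 3·47 + 42   →  a_1 = 3
47 = 1·42 + 5   →  a_2 = 1

1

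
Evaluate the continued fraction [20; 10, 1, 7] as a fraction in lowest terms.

Fold from the inside: start with 7/1.
  1 + 1/7 = 8/7
  10 + 7/8 = 87/8
  20 + 8/87 = 1748/87

1748/87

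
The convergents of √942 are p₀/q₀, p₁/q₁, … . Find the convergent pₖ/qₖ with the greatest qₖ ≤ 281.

√942 = [30; 1, 2, 4, 20, 4, 2, 1, 60, …] (period length 8).
Convergents:
  p_0/q_0 = 30/1
  p_1/q_1 = 31/1
  p_2/q_2 = 92/3
  p_3/q_3 = 399/13
  p_4/q_4 = 8072/263
  p_5/q_5 = 32687/1065
q_4 = 263 ≤ 281 < 1065 = q_5, so the answer is 8072/263.

8072/263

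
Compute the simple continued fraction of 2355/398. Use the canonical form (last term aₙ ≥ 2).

2355 = 5*398 + 365
398 = 1*365 + 33
365 = 11*33 + 2
33 = 16*2 + 1
2 = 2*1 + 0  (stop)
So 2355/398 = [5; 1, 11, 16, 2].

[5; 1, 11, 16, 2]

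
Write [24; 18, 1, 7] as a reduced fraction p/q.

3632/151

Using pₖ = aₖpₖ₋₁ + pₖ₋₂ and qₖ = aₖqₖ₋₁ + qₖ₋₂:
  k=0: a=24, p=24, q=1
  k=1: a=18, p=433, q=18
  k=2: a=1, p=457, q=19
  k=3: a=7, p=3632, q=151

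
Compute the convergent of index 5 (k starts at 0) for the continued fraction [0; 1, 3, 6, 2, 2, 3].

Using pₖ = aₖpₖ₋₁ + pₖ₋₂, qₖ = aₖqₖ₋₁ + qₖ₋₂ (with p₋₁=1, p₋₂=0, q₋₁=0, q₋₂=1):
  k=0: a=0, p=0, q=1
  k=1: a=1, p=1, q=1
  k=2: a=3, p=3, q=4
  k=3: a=6, p=19, q=25
  k=4: a=2, p=41, q=54
  k=5: a=2, p=101, q=133

101/133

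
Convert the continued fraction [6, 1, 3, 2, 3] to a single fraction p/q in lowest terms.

210/31

Using pₖ = aₖpₖ₋₁ + pₖ₋₂ and qₖ = aₖqₖ₋₁ + qₖ₋₂:
  k=0: a=6, p=6, q=1
  k=1: a=1, p=7, q=1
  k=2: a=3, p=27, q=4
  k=3: a=2, p=61, q=9
  k=4: a=3, p=210, q=31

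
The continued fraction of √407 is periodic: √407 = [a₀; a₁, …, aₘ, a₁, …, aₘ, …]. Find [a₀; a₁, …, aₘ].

a₀ = ⌊√407⌋ = 20.
With m₀=0, d₀=1 and mₖ₊₁ = dₖaₖ − mₖ, dₖ₊₁ = (n − mₖ₊₁²)/dₖ, aₖ₊₁ = ⌊(a₀+mₖ₊₁)/dₖ₊₁⌋:
  k=1: m=20, d=7, a=5
  k=2: m=15, d=26, a=1
  k=3: m=11, d=11, a=2
  k=4: m=11, d=26, a=1
  k=5: m=15, d=7, a=5
  k=6: m=20, d=1, a=40
d=1 and a=2a₀=40 at k=6, so the next step gives (m, d) = (20, 7) again — its k=1 value — and the period has length 6.

[20; 5, 1, 2, 1, 5, 40]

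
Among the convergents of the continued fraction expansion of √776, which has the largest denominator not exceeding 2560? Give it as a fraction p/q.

√776 = [27; 1, 5, 1, 54, …] (period length 4).
Convergents:
  p_0/q_0 = 27/1
  p_1/q_1 = 28/1
  p_2/q_2 = 167/6
  p_3/q_3 = 195/7
  p_4/q_4 = 10697/384
  p_5/q_5 = 10892/391
  p_6/q_6 = 65157/2339
  p_7/q_7 = 76049/2730
q_6 = 2339 ≤ 2560 < 2730 = q_7, so the answer is 65157/2339.

65157/2339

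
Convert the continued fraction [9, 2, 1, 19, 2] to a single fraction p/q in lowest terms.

1130/121

Fold from the inside: start with 2/1.
  19 + 1/2 = 39/2
  1 + 2/39 = 41/39
  2 + 39/41 = 121/41
  9 + 41/121 = 1130/121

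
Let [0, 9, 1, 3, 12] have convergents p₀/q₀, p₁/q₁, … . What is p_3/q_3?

Using pₖ = aₖpₖ₋₁ + pₖ₋₂, qₖ = aₖqₖ₋₁ + qₖ₋₂ (with p₋₁=1, p₋₂=0, q₋₁=0, q₋₂=1):
  k=0: a=0, p=0, q=1
  k=1: a=9, p=1, q=9
  k=2: a=1, p=1, q=10
  k=3: a=3, p=4, q=39

4/39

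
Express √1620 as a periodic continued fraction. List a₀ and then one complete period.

[40; 4, 80]

a₀ = ⌊√1620⌋ = 40.
With m₀=0, d₀=1 and mₖ₊₁ = dₖaₖ − mₖ, dₖ₊₁ = (n − mₖ₊₁²)/dₖ, aₖ₊₁ = ⌊(a₀+mₖ₊₁)/dₖ₊₁⌋:
  k=1: m=40, d=20, a=4
  k=2: m=40, d=1, a=80
d=1 and a=2a₀=80 at k=2, so the next step gives (m, d) = (40, 20) again — its k=1 value — and the period has length 2.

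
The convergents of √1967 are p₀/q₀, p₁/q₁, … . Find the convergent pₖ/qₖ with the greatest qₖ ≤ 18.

754/17

√1967 = [44; 2, 1, 5, 1, 2, 88, …] (period length 6).
Convergents:
  p_0/q_0 = 44/1
  p_1/q_1 = 89/2
  p_2/q_2 = 133/3
  p_3/q_3 = 754/17
  p_4/q_4 = 887/20
q_3 = 17 ≤ 18 < 20 = q_4, so the answer is 754/17.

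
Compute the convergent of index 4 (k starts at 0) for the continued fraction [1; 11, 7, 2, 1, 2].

267/245

Using pₖ = aₖpₖ₋₁ + pₖ₋₂, qₖ = aₖqₖ₋₁ + qₖ₋₂ (with p₋₁=1, p₋₂=0, q₋₁=0, q₋₂=1):
  k=0: a=1, p=1, q=1
  k=1: a=11, p=12, q=11
  k=2: a=7, p=85, q=78
  k=3: a=2, p=182, q=167
  k=4: a=1, p=267, q=245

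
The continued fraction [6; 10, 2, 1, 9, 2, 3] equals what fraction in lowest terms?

Using pₖ = aₖpₖ₋₁ + pₖ₋₂ and qₖ = aₖqₖ₋₁ + qₖ₋₂:
  k=0: a=6, p=6, q=1
  k=1: a=10, p=61, q=10
  k=2: a=2, p=128, q=21
  k=3: a=1, p=189, q=31
  k=4: a=9, p=1829, q=300
  k=5: a=2, p=3847, q=631
  k=6: a=3, p=13370, q=2193

13370/2193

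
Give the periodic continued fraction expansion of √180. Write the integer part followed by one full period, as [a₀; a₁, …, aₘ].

[13; 2, 2, 2, 26]

a₀ = ⌊√180⌋ = 13.
With m₀=0, d₀=1 and mₖ₊₁ = dₖaₖ − mₖ, dₖ₊₁ = (n − mₖ₊₁²)/dₖ, aₖ₊₁ = ⌊(a₀+mₖ₊₁)/dₖ₊₁⌋:
  k=1: m=13, d=11, a=2
  k=2: m=9, d=9, a=2
  k=3: m=9, d=11, a=2
  k=4: m=13, d=1, a=26
d=1 and a=2a₀=26 at k=4, so the next step gives (m, d) = (13, 11) again — its k=1 value — and the period has length 4.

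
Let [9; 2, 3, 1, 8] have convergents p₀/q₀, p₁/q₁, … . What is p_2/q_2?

66/7

Using pₖ = aₖpₖ₋₁ + pₖ₋₂, qₖ = aₖqₖ₋₁ + qₖ₋₂ (with p₋₁=1, p₋₂=0, q₋₁=0, q₋₂=1):
  k=0: a=9, p=9, q=1
  k=1: a=2, p=19, q=2
  k=2: a=3, p=66, q=7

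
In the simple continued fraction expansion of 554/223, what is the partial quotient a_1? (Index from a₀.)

554 = 2·223 + 108   →  a_0 = 2
223 = 2·108 + 7   →  a_1 = 2

2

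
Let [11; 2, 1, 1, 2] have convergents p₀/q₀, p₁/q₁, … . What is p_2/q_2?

Using pₖ = aₖpₖ₋₁ + pₖ₋₂, qₖ = aₖqₖ₋₁ + qₖ₋₂ (with p₋₁=1, p₋₂=0, q₋₁=0, q₋₂=1):
  k=0: a=11, p=11, q=1
  k=1: a=2, p=23, q=2
  k=2: a=1, p=34, q=3

34/3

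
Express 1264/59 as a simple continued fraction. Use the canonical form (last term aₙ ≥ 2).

[21; 2, 2, 1, 3, 2]

1264 = 21×59 + 25
59 = 2×25 + 9
25 = 2×9 + 7
9 = 1×7 + 2
7 = 3×2 + 1
2 = 2×1 + 0  (stop)
So 1264/59 = [21; 2, 2, 1, 3, 2].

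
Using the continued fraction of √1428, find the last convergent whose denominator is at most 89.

2683/71

√1428 = [37; 1, 3, 1, 2, 1, 3, 1, 74, …] (period length 8).
Convergents:
  p_0/q_0 = 37/1
  p_1/q_1 = 38/1
  p_2/q_2 = 151/4
  p_3/q_3 = 189/5
  p_4/q_4 = 529/14
  p_5/q_5 = 718/19
  p_6/q_6 = 2683/71
  p_7/q_7 = 3401/90
q_6 = 71 ≤ 89 < 90 = q_7, so the answer is 2683/71.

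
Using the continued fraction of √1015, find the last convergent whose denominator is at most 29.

223/7

√1015 = [31; 1, 6, 10, 2, 10, 6, 1, 62, …] (period length 8).
Convergents:
  p_0/q_0 = 31/1
  p_1/q_1 = 32/1
  p_2/q_2 = 223/7
  p_3/q_3 = 2262/71
q_2 = 7 ≤ 29 < 71 = q_3, so the answer is 223/7.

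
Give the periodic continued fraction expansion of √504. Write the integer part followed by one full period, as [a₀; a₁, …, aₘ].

[22; 2, 4, 2, 44]

a₀ = ⌊√504⌋ = 22.
With m₀=0, d₀=1 and mₖ₊₁ = dₖaₖ − mₖ, dₖ₊₁ = (n − mₖ₊₁²)/dₖ, aₖ₊₁ = ⌊(a₀+mₖ₊₁)/dₖ₊₁⌋:
  k=1: m=22, d=20, a=2
  k=2: m=18, d=9, a=4
  k=3: m=18, d=20, a=2
  k=4: m=22, d=1, a=44
d=1 and a=2a₀=44 at k=4, so the next step gives (m, d) = (22, 20) again — its k=1 value — and the period has length 4.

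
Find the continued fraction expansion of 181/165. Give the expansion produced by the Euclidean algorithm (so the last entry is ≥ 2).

181 = 1×165 + 16
165 = 10×16 + 5
16 = 3×5 + 1
5 = 5×1 + 0  (stop)
So 181/165 = [1; 10, 3, 5].

[1; 10, 3, 5]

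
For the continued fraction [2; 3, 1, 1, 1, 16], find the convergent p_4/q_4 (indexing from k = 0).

25/11

Using pₖ = aₖpₖ₋₁ + pₖ₋₂, qₖ = aₖqₖ₋₁ + qₖ₋₂ (with p₋₁=1, p₋₂=0, q₋₁=0, q₋₂=1):
  k=0: a=2, p=2, q=1
  k=1: a=3, p=7, q=3
  k=2: a=1, p=9, q=4
  k=3: a=1, p=16, q=7
  k=4: a=1, p=25, q=11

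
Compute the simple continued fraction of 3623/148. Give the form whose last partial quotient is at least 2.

[24; 2, 11, 1, 5]

3623 = 24*148 + 71
148 = 2*71 + 6
71 = 11*6 + 5
6 = 1*5 + 1
5 = 5*1 + 0  (stop)
So 3623/148 = [24; 2, 11, 1, 5].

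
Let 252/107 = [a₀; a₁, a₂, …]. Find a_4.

2

252 = 2·107 + 38   →  a_0 = 2
107 = 2·38 + 31   →  a_1 = 2
38 = 1·31 + 7   →  a_2 = 1
31 = 4·7 + 3   →  a_3 = 4
7 = 2·3 + 1   →  a_4 = 2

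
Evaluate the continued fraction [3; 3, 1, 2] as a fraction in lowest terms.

36/11

Using pₖ = aₖpₖ₋₁ + pₖ₋₂ and qₖ = aₖqₖ₋₁ + qₖ₋₂:
  k=0: a=3, p=3, q=1
  k=1: a=3, p=10, q=3
  k=2: a=1, p=13, q=4
  k=3: a=2, p=36, q=11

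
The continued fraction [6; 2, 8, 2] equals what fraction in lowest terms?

Fold from the inside: start with 2/1.
  8 + 1/2 = 17/2
  2 + 2/17 = 36/17
  6 + 17/36 = 233/36

233/36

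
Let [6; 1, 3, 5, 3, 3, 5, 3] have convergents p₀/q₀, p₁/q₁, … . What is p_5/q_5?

Using pₖ = aₖpₖ₋₁ + pₖ₋₂, qₖ = aₖqₖ₋₁ + qₖ₋₂ (with p₋₁=1, p₋₂=0, q₋₁=0, q₋₂=1):
  k=0: a=6, p=6, q=1
  k=1: a=1, p=7, q=1
  k=2: a=3, p=27, q=4
  k=3: a=5, p=142, q=21
  k=4: a=3, p=453, q=67
  k=5: a=3, p=1501, q=222

1501/222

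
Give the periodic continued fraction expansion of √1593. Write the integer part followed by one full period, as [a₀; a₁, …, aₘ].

a₀ = ⌊√1593⌋ = 39.
With m₀=0, d₀=1 and mₖ₊₁ = dₖaₖ − mₖ, dₖ₊₁ = (n − mₖ₊₁²)/dₖ, aₖ₊₁ = ⌊(a₀+mₖ₊₁)/dₖ₊₁⌋:
  k=1: m=39, d=72, a=1
  k=2: m=33, d=7, a=10
  k=3: m=37, d=32, a=2
  k=4: m=27, d=27, a=2
  k=5: m=27, d=32, a=2
  k=6: m=37, d=7, a=10
  k=7: m=33, d=72, a=1
  k=8: m=39, d=1, a=78
d=1 and a=2a₀=78 at k=8, so the next step gives (m, d) = (39, 72) again — its k=1 value — and the period has length 8.

[39; 1, 10, 2, 2, 2, 10, 1, 78]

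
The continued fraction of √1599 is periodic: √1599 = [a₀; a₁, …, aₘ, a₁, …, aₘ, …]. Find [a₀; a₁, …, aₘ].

a₀ = ⌊√1599⌋ = 39.
With m₀=0, d₀=1 and mₖ₊₁ = dₖaₖ − mₖ, dₖ₊₁ = (n − mₖ₊₁²)/dₖ, aₖ₊₁ = ⌊(a₀+mₖ₊₁)/dₖ₊₁⌋:
  k=1: m=39, d=78, a=1
  k=2: m=39, d=1, a=78
d=1 and a=2a₀=78 at k=2, so the next step gives (m, d) = (39, 78) again — its k=1 value — and the period has length 2.

[39; 1, 78]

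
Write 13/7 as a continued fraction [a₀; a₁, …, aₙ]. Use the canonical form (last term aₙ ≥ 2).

13 = 1*7 + 6
7 = 1*6 + 1
6 = 6*1 + 0  (stop)
So 13/7 = [1; 1, 6].

[1; 1, 6]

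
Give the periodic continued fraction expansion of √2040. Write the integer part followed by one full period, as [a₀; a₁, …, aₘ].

a₀ = ⌊√2040⌋ = 45.

[45; 6, 90]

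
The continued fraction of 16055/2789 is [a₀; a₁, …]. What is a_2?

16055 = 5·2789 + 2110   →  a_0 = 5
2789 = 1·2110 + 679   →  a_1 = 1
2110 = 3·679 + 73   →  a_2 = 3

3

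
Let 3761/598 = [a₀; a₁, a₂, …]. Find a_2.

3761 = 6·598 + 173   →  a_0 = 6
598 = 3·173 + 79   →  a_1 = 3
173 = 2·79 + 15   →  a_2 = 2

2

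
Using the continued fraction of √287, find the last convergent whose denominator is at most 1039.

9775/577

√287 = [16; 1, 15, 1, 32, …] (period length 4).
Convergents:
  p_0/q_0 = 16/1
  p_1/q_1 = 17/1
  p_2/q_2 = 271/16
  p_3/q_3 = 288/17
  p_4/q_4 = 9487/560
  p_5/q_5 = 9775/577
  p_6/q_6 = 156112/9215
q_5 = 577 ≤ 1039 < 9215 = q_6, so the answer is 9775/577.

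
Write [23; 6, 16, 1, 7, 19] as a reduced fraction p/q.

Using pₖ = aₖpₖ₋₁ + pₖ₋₂ and qₖ = aₖqₖ₋₁ + qₖ₋₂:
  k=0: a=23, p=23, q=1
  k=1: a=6, p=139, q=6
  k=2: a=16, p=2247, q=97
  k=3: a=1, p=2386, q=103
  k=4: a=7, p=18949, q=818
  k=5: a=19, p=362417, q=15645

362417/15645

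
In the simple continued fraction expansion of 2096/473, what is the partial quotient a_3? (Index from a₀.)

2096 = 4·473 + 204   →  a_0 = 4
473 = 2·204 + 65   →  a_1 = 2
204 = 3·65 + 9   →  a_2 = 3
65 = 7·9 + 2   →  a_3 = 7

7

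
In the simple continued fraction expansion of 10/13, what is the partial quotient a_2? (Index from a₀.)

10 = 0·13 + 10   →  a_0 = 0
13 = 1·10 + 3   →  a_1 = 1
10 = 3·3 + 1   →  a_2 = 3

3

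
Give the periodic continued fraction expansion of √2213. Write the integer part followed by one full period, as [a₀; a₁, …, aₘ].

[47; 23, 1, 1, 23, 94]

a₀ = ⌊√2213⌋ = 47.
With m₀=0, d₀=1 and mₖ₊₁ = dₖaₖ − mₖ, dₖ₊₁ = (n − mₖ₊₁²)/dₖ, aₖ₊₁ = ⌊(a₀+mₖ₊₁)/dₖ₊₁⌋:
  k=1: m=47, d=4, a=23
  k=2: m=45, d=47, a=1
  k=3: m=2, d=47, a=1
  k=4: m=45, d=4, a=23
  k=5: m=47, d=1, a=94
d=1 and a=2a₀=94 at k=5, so the next step gives (m, d) = (47, 4) again — its k=1 value — and the period has length 5.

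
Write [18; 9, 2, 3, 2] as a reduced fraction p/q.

Using pₖ = aₖpₖ₋₁ + pₖ₋₂ and qₖ = aₖqₖ₋₁ + qₖ₋₂:
  k=0: a=18, p=18, q=1
  k=1: a=9, p=163, q=9
  k=2: a=2, p=344, q=19
  k=3: a=3, p=1195, q=66
  k=4: a=2, p=2734, q=151

2734/151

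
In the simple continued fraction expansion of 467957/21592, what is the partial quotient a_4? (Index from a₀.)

13

467957 = 21·21592 + 14525   →  a_0 = 21
21592 = 1·14525 + 7067   →  a_1 = 1
14525 = 2·7067 + 391   →  a_2 = 2
7067 = 18·391 + 29   →  a_3 = 18
391 = 13·29 + 14   →  a_4 = 13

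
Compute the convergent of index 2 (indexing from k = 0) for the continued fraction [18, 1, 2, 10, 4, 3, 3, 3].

Using pₖ = aₖpₖ₋₁ + pₖ₋₂, qₖ = aₖqₖ₋₁ + qₖ₋₂ (with p₋₁=1, p₋₂=0, q₋₁=0, q₋₂=1):
  k=0: a=18, p=18, q=1
  k=1: a=1, p=19, q=1
  k=2: a=2, p=56, q=3

56/3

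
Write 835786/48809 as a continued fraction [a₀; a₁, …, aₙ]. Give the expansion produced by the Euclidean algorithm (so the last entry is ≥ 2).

[17; 8, 11, 14, 2, 1, 12]

835786 = 17×48809 + 6033
48809 = 8×6033 + 545
6033 = 11×545 + 38
545 = 14×38 + 13
38 = 2×13 + 12
13 = 1×12 + 1
12 = 12×1 + 0  (stop)
So 835786/48809 = [17; 8, 11, 14, 2, 1, 12].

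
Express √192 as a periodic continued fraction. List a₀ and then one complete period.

a₀ = ⌊√192⌋ = 13.
With m₀=0, d₀=1 and mₖ₊₁ = dₖaₖ − mₖ, dₖ₊₁ = (n − mₖ₊₁²)/dₖ, aₖ₊₁ = ⌊(a₀+mₖ₊₁)/dₖ₊₁⌋:
  k=1: m=13, d=23, a=1
  k=2: m=10, d=4, a=5
  k=3: m=10, d=23, a=1
  k=4: m=13, d=1, a=26
d=1 and a=2a₀=26 at k=4, so the next step gives (m, d) = (13, 23) again — its k=1 value — and the period has length 4.

[13; 1, 5, 1, 26]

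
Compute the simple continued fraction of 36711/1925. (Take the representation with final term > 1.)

36711 = 19·1925 + 136
1925 = 14·136 + 21
136 = 6·21 + 10
21 = 2·10 + 1
10 = 10·1 + 0  (stop)
So 36711/1925 = [19; 14, 6, 2, 10].

[19; 14, 6, 2, 10]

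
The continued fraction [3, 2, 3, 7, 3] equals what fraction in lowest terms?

Fold from the inside: start with 3/1.
  7 + 1/3 = 22/3
  3 + 3/22 = 69/22
  2 + 22/69 = 160/69
  3 + 69/160 = 549/160

549/160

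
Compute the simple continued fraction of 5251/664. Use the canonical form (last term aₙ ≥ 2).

5251 = 7·664 + 603
664 = 1·603 + 61
603 = 9·61 + 54
61 = 1·54 + 7
54 = 7·7 + 5
7 = 1·5 + 2
5 = 2·2 + 1
2 = 2·1 + 0  (stop)
So 5251/664 = [7; 1, 9, 1, 7, 1, 2, 2].

[7; 1, 9, 1, 7, 1, 2, 2]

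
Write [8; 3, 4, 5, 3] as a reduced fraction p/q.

1803/217

Fold from the inside: start with 3/1.
  5 + 1/3 = 16/3
  4 + 3/16 = 67/16
  3 + 16/67 = 217/67
  8 + 67/217 = 1803/217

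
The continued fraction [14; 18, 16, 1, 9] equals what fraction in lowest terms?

42897/3052

Fold from the inside: start with 9/1.
  1 + 1/9 = 10/9
  16 + 9/10 = 169/10
  18 + 10/169 = 3052/169
  14 + 169/3052 = 42897/3052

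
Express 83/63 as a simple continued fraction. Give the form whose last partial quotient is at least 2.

[1; 3, 6, 1, 2]

83 = 1*63 + 20
63 = 3*20 + 3
20 = 6*3 + 2
3 = 1*2 + 1
2 = 2*1 + 0  (stop)
So 83/63 = [1; 3, 6, 1, 2].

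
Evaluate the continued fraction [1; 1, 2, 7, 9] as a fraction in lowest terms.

Fold from the inside: start with 9/1.
  7 + 1/9 = 64/9
  2 + 9/64 = 137/64
  1 + 64/137 = 201/137
  1 + 137/201 = 338/201

338/201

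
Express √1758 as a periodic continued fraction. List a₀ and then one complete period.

[41; 1, 12, 1, 82]

a₀ = ⌊√1758⌋ = 41.
With m₀=0, d₀=1 and mₖ₊₁ = dₖaₖ − mₖ, dₖ₊₁ = (n − mₖ₊₁²)/dₖ, aₖ₊₁ = ⌊(a₀+mₖ₊₁)/dₖ₊₁⌋:
  k=1: m=41, d=77, a=1
  k=2: m=36, d=6, a=12
  k=3: m=36, d=77, a=1
  k=4: m=41, d=1, a=82
d=1 and a=2a₀=82 at k=4, so the next step gives (m, d) = (41, 77) again — its k=1 value — and the period has length 4.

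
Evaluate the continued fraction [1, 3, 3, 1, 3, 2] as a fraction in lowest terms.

Fold from the inside: start with 2/1.
  3 + 1/2 = 7/2
  1 + 2/7 = 9/7
  3 + 7/9 = 34/9
  3 + 9/34 = 111/34
  1 + 34/111 = 145/111

145/111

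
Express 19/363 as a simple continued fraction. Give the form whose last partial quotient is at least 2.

19 = 0·363 + 19
363 = 19·19 + 2
19 = 9·2 + 1
2 = 2·1 + 0  (stop)
So 19/363 = [0; 19, 9, 2].

[0; 19, 9, 2]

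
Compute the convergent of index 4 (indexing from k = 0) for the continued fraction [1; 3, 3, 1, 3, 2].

Using pₖ = aₖpₖ₋₁ + pₖ₋₂, qₖ = aₖqₖ₋₁ + qₖ₋₂ (with p₋₁=1, p₋₂=0, q₋₁=0, q₋₂=1):
  k=0: a=1, p=1, q=1
  k=1: a=3, p=4, q=3
  k=2: a=3, p=13, q=10
  k=3: a=1, p=17, q=13
  k=4: a=3, p=64, q=49

64/49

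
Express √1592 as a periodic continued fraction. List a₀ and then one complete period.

[39; 1, 8, 1, 78]

a₀ = ⌊√1592⌋ = 39.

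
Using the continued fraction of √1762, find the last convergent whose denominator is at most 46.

√1762 = [41; 1, 40, 1, 82, …] (period length 4).
Convergents:
  p_0/q_0 = 41/1
  p_1/q_1 = 42/1
  p_2/q_2 = 1721/41
  p_3/q_3 = 1763/42
  p_4/q_4 = 146287/3485
q_3 = 42 ≤ 46 < 3485 = q_4, so the answer is 1763/42.

1763/42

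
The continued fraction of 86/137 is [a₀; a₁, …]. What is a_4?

2

86 = 0·137 + 86   →  a_0 = 0
137 = 1·86 + 51   →  a_1 = 1
86 = 1·51 + 35   →  a_2 = 1
51 = 1·35 + 16   →  a_3 = 1
35 = 2·16 + 3   →  a_4 = 2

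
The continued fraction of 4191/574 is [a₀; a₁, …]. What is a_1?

4191 = 7·574 + 173   →  a_0 = 7
574 = 3·173 + 55   →  a_1 = 3

3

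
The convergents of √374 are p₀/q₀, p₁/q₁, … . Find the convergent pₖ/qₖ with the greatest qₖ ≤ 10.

58/3

√374 = [19; 2, 1, 18, 1, 2, 38, …] (period length 6).
Convergents:
  p_0/q_0 = 19/1
  p_1/q_1 = 39/2
  p_2/q_2 = 58/3
  p_3/q_3 = 1083/56
q_2 = 3 ≤ 10 < 56 = q_3, so the answer is 58/3.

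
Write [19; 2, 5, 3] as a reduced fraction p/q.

Using pₖ = aₖpₖ₋₁ + pₖ₋₂ and qₖ = aₖqₖ₋₁ + qₖ₋₂:
  k=0: a=19, p=19, q=1
  k=1: a=2, p=39, q=2
  k=2: a=5, p=214, q=11
  k=3: a=3, p=681, q=35

681/35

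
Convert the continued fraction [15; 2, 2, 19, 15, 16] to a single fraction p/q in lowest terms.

361286/23457

Fold from the inside: start with 16/1.
  15 + 1/16 = 241/16
  19 + 16/241 = 4595/241
  2 + 241/4595 = 9431/4595
  2 + 4595/9431 = 23457/9431
  15 + 9431/23457 = 361286/23457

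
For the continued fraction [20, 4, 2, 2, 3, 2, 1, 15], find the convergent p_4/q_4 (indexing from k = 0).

Using pₖ = aₖpₖ₋₁ + pₖ₋₂, qₖ = aₖqₖ₋₁ + qₖ₋₂ (with p₋₁=1, p₋₂=0, q₋₁=0, q₋₂=1):
  k=0: a=20, p=20, q=1
  k=1: a=4, p=81, q=4
  k=2: a=2, p=182, q=9
  k=3: a=2, p=445, q=22
  k=4: a=3, p=1517, q=75

1517/75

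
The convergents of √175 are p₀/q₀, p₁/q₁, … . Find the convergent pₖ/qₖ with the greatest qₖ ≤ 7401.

53087/4013

√175 = [13; 4, 2, 1, 2, 4, 26, …] (period length 6).
Convergents:
  p_0/q_0 = 13/1
  p_1/q_1 = 53/4
  p_2/q_2 = 119/9
  p_3/q_3 = 172/13
  p_4/q_4 = 463/35
  p_5/q_5 = 2024/153
  p_6/q_6 = 53087/4013
  p_7/q_7 = 214372/16205
q_6 = 4013 ≤ 7401 < 16205 = q_7, so the answer is 53087/4013.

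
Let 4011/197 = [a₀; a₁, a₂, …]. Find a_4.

2

4011 = 20·197 + 71   →  a_0 = 20
197 = 2·71 + 55   →  a_1 = 2
71 = 1·55 + 16   →  a_2 = 1
55 = 3·16 + 7   →  a_3 = 3
16 = 2·7 + 2   →  a_4 = 2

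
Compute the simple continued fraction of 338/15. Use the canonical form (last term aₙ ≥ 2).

338 = 22×15 + 8
15 = 1×8 + 7
8 = 1×7 + 1
7 = 7×1 + 0  (stop)
So 338/15 = [22; 1, 1, 7].

[22; 1, 1, 7]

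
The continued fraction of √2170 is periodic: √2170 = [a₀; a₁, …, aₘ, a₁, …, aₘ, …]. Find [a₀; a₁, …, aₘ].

a₀ = ⌊√2170⌋ = 46.
With m₀=0, d₀=1 and mₖ₊₁ = dₖaₖ − mₖ, dₖ₊₁ = (n − mₖ₊₁²)/dₖ, aₖ₊₁ = ⌊(a₀+mₖ₊₁)/dₖ₊₁⌋:
  k=1: m=46, d=54, a=1
  k=2: m=8, d=39, a=1
  k=3: m=31, d=31, a=2
  k=4: m=31, d=39, a=1
  k=5: m=8, d=54, a=1
  k=6: m=46, d=1, a=92
d=1 and a=2a₀=92 at k=6, so the next step gives (m, d) = (46, 54) again — its k=1 value — and the period has length 6.

[46; 1, 1, 2, 1, 1, 92]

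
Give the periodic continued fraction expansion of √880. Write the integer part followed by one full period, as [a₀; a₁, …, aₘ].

a₀ = ⌊√880⌋ = 29.
With m₀=0, d₀=1 and mₖ₊₁ = dₖaₖ − mₖ, dₖ₊₁ = (n − mₖ₊₁²)/dₖ, aₖ₊₁ = ⌊(a₀+mₖ₊₁)/dₖ₊₁⌋:
  k=1: m=29, d=39, a=1
  k=2: m=10, d=20, a=1
  k=3: m=10, d=39, a=1
  k=4: m=29, d=1, a=58
d=1 and a=2a₀=58 at k=4, so the next step gives (m, d) = (29, 39) again — its k=1 value — and the period has length 4.

[29; 1, 1, 1, 58]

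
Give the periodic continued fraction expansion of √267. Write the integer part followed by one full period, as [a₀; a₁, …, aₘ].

a₀ = ⌊√267⌋ = 16.
With m₀=0, d₀=1 and mₖ₊₁ = dₖaₖ − mₖ, dₖ₊₁ = (n − mₖ₊₁²)/dₖ, aₖ₊₁ = ⌊(a₀+mₖ₊₁)/dₖ₊₁⌋:
  k=1: m=16, d=11, a=2
  k=2: m=6, d=21, a=1
  k=3: m=15, d=2, a=15
  k=4: m=15, d=21, a=1
  k=5: m=6, d=11, a=2
  k=6: m=16, d=1, a=32
d=1 and a=2a₀=32 at k=6, so the next step gives (m, d) = (16, 11) again — its k=1 value — and the period has length 6.

[16; 2, 1, 15, 1, 2, 32]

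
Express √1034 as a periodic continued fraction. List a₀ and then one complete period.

[32; 6, 2, 2, 2, 6, 64]

a₀ = ⌊√1034⌋ = 32.
With m₀=0, d₀=1 and mₖ₊₁ = dₖaₖ − mₖ, dₖ₊₁ = (n − mₖ₊₁²)/dₖ, aₖ₊₁ = ⌊(a₀+mₖ₊₁)/dₖ₊₁⌋:
  k=1: m=32, d=10, a=6
  k=2: m=28, d=25, a=2
  k=3: m=22, d=22, a=2
  k=4: m=22, d=25, a=2
  k=5: m=28, d=10, a=6
  k=6: m=32, d=1, a=64
d=1 and a=2a₀=64 at k=6, so the next step gives (m, d) = (32, 10) again — its k=1 value — and the period has length 6.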